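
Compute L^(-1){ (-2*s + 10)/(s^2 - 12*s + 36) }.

Factor the denominator: s^2 - 12*s + 36 = (s - 6)^2.
Partial fraction decomposition gives [-2/(s - 6)] + [-2/(s - 6)^2].
Invert each term: -2/(s - 6) ↔ -2e^(6t); -2/(s - 6)^2 ↔ -2t·e^(6t).

-2*t*exp(6*t) - 2*exp(6*t)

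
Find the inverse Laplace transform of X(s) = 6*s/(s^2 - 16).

6*cosh(4*t)

Since L{cosh(4t)} = s/(s^2 - 16), the inverse is cosh(4*t), scaled by 6.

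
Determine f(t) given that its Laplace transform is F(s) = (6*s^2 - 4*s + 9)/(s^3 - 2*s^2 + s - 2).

Factor the denominator: s^3 - 2*s^2 + s - 2 = (s - 2)*(s^2 + 1).
Partial fraction decomposition gives [5/(s - 2)] + [s/(s^2 + 1)] + [-2/(s^2 + 1)].
Invert each term: 5/(s - 2) ↔ 5e^(2t); 1·s/(s^2 + 1) ↔ cos(t); -2·1/(s^2 + 1) ↔ -2sin(t).

f(t) = 5*exp(2*t) - 2*sin(t) + cos(t)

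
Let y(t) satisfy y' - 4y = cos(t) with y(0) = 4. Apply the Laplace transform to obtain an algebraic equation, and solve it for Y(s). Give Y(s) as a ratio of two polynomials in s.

Y(s) = (4*s^2 + s + 4)/(s^3 - 4*s^2 + s - 4)

Transform both sides with L{·}.
With L{y'} = sY - y(0) = sY - 4: the LHS transforms to (s - 4)Y - (4).
The right side is L{cos(t)} = s/(s^2 + 1).
So (s - 4)Y = s/(s^2 + 1) + (4).
Divide through and combine into a single rational function.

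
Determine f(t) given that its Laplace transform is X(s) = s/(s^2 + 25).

Since L{cos(5t)} = s/(s^2 + 25), the inverse is cos(5*t).

f(t) = cos(5*t)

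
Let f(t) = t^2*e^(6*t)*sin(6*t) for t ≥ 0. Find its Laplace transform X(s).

X(s) = 36*(s^2 - 12*s + 24)/(s^2 - 12*s + 72)^3

L{sin(6t)} = 6/(s^2 + 36).
Multiplying by e^(6t) shifts s → s - 6, so L{e^(6*t)*sin(6*t)} = 6/((s - 6)^2 + 36).
Then apply L{t^2·g(t)} = (-1)^2 d^2/ds^2[G(s)] with G(s) = 6/((s - 6)^2 + 36):
differentiating 2 times and applying the sign gives 36*(s^2 - 12*s + 24)/(s^2 - 12*s + 72)^3.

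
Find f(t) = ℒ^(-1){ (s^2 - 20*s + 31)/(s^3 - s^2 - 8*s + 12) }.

Factor the denominator: s^3 - s^2 - 8*s + 12 = (s - 2)^2*(s + 3).
Partial fraction decomposition gives [-3/(s - 2)] + [-1/(s - 2)^2] + [4/(s + 3)].
Invert each term: -3/(s - 2) ↔ -3e^(2t); -1/(s - 2)^2 ↔ -t·e^(2t); 4/(s + 3) ↔ 4e^(-3t).

f(t) = -t*exp(2*t) - 3*exp(2*t) + 4*exp(-3*t)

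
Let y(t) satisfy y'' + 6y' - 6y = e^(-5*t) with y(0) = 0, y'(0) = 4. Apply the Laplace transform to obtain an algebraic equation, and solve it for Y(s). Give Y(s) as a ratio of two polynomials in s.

Take the Laplace transform of both sides.
With L{y''} = s^2 Y - s·y(0) - y'(0) and L{y'} = sY - y(0), with y(0) = 0, y'(0) = 4: the LHS transforms to (s^2 + 6*s - 6)Y - (4).
The right side is L{e^(-5*t)} = 1/(s + 5).
So (s^2 + 6*s - 6)Y = 1/(s + 5) + (4).
Divide through and combine into a single rational function.

Y(s) = (4*s + 21)/(s^3 + 11*s^2 + 24*s - 30)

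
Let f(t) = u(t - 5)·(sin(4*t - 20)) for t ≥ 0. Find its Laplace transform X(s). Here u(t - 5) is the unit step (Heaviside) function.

X(s) = 4*exp(-5*s)/(s^2 + 16)

By the second shifting theorem, L{u(t - c)·g(t - c)} = e^(-cs)·G(s) with c = 5 and G(s) = L{g(t)}.
L{sin(4t)} = 4/(s^2 + 16).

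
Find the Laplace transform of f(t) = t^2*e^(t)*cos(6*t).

2*(s - 1)*(s^2 - 2*s - 107)/(s^2 - 2*s + 37)^3

L{cos(6t)} = s/(s^2 + 36).
Multiplying by e^(t) shifts s → s - 1, so L{e^(t)*cos(6*t)} = (s - 1)/((s - 1)^2 + 36).
Then apply L{t^2·g(t)} = (-1)^2 d^2/ds^2[G(s)] with G(s) = (s - 1)/((s - 1)^2 + 36):
differentiating 2 times and applying the sign gives 2*(s - 1)*(s^2 - 2*s - 107)/(s^2 - 2*s + 37)^3.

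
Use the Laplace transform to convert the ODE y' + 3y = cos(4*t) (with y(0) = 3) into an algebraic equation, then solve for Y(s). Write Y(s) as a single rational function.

Y(s) = (3*s^2 + s + 48)/(s^3 + 3*s^2 + 16*s + 48)

Take the Laplace transform of both sides.
The derivative rules (L{y'} = sY - y(0) = sY - 3) turn the left side into (s + 3)Y - (3).
The right side is L{cos(4*t)} = s/(s^2 + 16).
So (s + 3)Y = s/(s^2 + 16) + (3).
Solve for Y(s) and write it as one ratio of polynomials.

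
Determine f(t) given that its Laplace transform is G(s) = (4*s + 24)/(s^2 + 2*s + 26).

Complete the square in the denominator: s^2 + 2*s + 26 = (s + 1)^2 + 5^2.
Split the numerator to match: 4*s + 24 = 4·(s + 1) + 4·5.
Invert each term: 4·(s + 1)/((s + 1)^2 + 25) ↔ 4e^(-t)cos(5t); 4·5/((s + 1)^2 + 25) ↔ 4e^(-t)sin(5t).

f(t) = 4*exp(-t)*sin(5*t) + 4*exp(-t)*cos(5*t)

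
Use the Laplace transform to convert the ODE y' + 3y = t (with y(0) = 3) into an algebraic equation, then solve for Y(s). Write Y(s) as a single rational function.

Y(s) = (3*s^2 + 1)/(s^3 + 3*s^2)

Apply the Laplace transform to the equation.
Using L{y'} = sY - y(0) = sY - 3, the left side becomes (s + 3)Y - (3).
The right side is L{t} = s^(-2).
So (s + 3)Y = s^(-2) + (3).
Divide through and combine into a single rational function.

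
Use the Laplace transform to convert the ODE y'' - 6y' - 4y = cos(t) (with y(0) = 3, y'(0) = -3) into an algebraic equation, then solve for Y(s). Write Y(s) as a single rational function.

Y(s) = (3*s^3 - 21*s^2 + 4*s - 21)/(s^4 - 6*s^3 - 3*s^2 - 6*s - 4)

Laplace-transform each side.
The derivative rules (L{y''} = s^2 Y - s·y(0) - y'(0) and L{y'} = sY - y(0), with y(0) = 3, y'(0) = -3) turn the left side into (s^2 - 6*s - 4)Y - (3*s - 21).
The right side is L{cos(t)} = s/(s^2 + 1).
So (s^2 - 6*s - 4)Y = s/(s^2 + 1) + (3*s - 21).
Solve for Y(s) and write it as one ratio of polynomials.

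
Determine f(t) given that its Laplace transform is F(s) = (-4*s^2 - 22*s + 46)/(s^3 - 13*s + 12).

f(t) = -4*exp(3*t) - 2*exp(t) + 2*exp(-4*t)

Factor the denominator: s^3 - 13*s + 12 = (s - 3)*(s - 1)*(s + 4).
Partial fraction decomposition gives [-2/(s - 1)] + [2/(s + 4)] + [-4/(s - 3)].
Invert each term: -2/(s - 1) ↔ -2e^(t); 2/(s + 4) ↔ 2e^(-4t); -4/(s - 3) ↔ -4e^(3t).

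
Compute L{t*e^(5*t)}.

(s - 5)^(-2)

L{e^(5t)} = 1/(s - 5).
Then apply L{t·g(t)} = -d/ds[G(s)] with G(s) = 1/(s - 5):
differentiating 1 time and applying the sign gives (s - 5)^(-2).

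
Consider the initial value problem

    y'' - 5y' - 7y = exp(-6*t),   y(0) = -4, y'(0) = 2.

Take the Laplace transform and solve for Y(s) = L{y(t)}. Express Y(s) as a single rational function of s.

Y(s) = (-4*s^2 - 2*s + 133)/(s^3 + s^2 - 37*s - 42)

Transform both sides with L{·}.
The derivative rules (L{y''} = s^2 Y - s·y(0) - y'(0) and L{y'} = sY - y(0), with y(0) = -4, y'(0) = 2) turn the left side into (s^2 - 5*s - 7)Y - (-4*s + 22).
The right side is L{exp(-6*t)} = 1/(s + 6).
So (s^2 - 5*s - 7)Y = 1/(s + 6) + (-4*s + 22).
Isolate Y and clear denominators.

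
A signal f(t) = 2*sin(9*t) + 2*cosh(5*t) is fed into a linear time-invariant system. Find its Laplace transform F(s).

F(s) = 2*s/(s^2 - 25) + 18/(s^2 + 81)

By linearity of the Laplace transform, transform each term separately.
(2)·[L{sin(9t)} = 9/(s^2 + 81)]; (2)·[L{cosh(5t)} = s/(s^2 - 25)].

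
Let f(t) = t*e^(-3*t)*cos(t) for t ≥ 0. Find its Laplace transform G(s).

L{cos(t)} = s/(s^2 + 1).
Multiplying by e^(-3t) shifts s → s + 3, so L{e^(-3*t)*cos(t)} = (s + 3)/((s + 3)^2 + 1).
Then apply L{t·g(t)} = -d/ds[H(s)] with H(s) = (s + 3)/((s + 3)^2 + 1):
differentiating 1 time and applying the sign gives (s + 2)*(s + 4)/(s^2 + 6*s + 10)^2.

G(s) = (s + 2)*(s + 4)/(s^2 + 6*s + 10)^2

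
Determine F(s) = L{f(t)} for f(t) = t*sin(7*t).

F(s) = 14*s/(s^2 + 49)^2

L{sin(7t)} = 7/(s^2 + 49).
Then apply L{t·g(t)} = -d/ds[G(s)] with G(s) = 7/(s^2 + 49):
differentiating 1 time and applying the sign gives 14*s/(s^2 + 49)^2.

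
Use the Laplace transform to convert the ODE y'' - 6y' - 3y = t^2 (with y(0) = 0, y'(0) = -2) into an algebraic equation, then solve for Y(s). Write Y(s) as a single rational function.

Laplace-transform each side.
With L{y''} = s^2 Y - s·y(0) - y'(0) and L{y'} = sY - y(0), with y(0) = 0, y'(0) = -2: the LHS transforms to (s^2 - 6*s - 3)Y - (-2).
The right side is L{t^2} = 2/s^3.
So (s^2 - 6*s - 3)Y = 2/s^3 + (-2).
Solve for Y(s) and write it as one ratio of polynomials.

Y(s) = (-2*s^3 + 2)/(s^5 - 6*s^4 - 3*s^3)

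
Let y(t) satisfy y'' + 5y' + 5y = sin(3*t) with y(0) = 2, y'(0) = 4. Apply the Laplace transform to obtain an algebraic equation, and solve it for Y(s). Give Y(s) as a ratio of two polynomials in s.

Y(s) = (2*s^3 + 14*s^2 + 18*s + 129)/(s^4 + 5*s^3 + 14*s^2 + 45*s + 45)

Take the Laplace transform of both sides.
With L{y''} = s^2 Y - s·y(0) - y'(0) and L{y'} = sY - y(0), with y(0) = 2, y'(0) = 4: the LHS transforms to (s^2 + 5*s + 5)Y - (2*s + 14).
The right side is L{sin(3*t)} = 3/(s^2 + 9).
So (s^2 + 5*s + 5)Y = 3/(s^2 + 9) + (2*s + 14).
Solve for Y(s) and write it as one ratio of polynomials.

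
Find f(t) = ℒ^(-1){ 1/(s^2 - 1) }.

f(t) = sinh(t)

Since L{sinh(t)} = 1/(s^2 - 1), the inverse is sinh(t).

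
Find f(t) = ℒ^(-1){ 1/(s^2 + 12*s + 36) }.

f(t) = t*exp(-6*t)

Rewrite the denominator: s^2 + 12*s + 36 = (s + 6)^2.
The form in (s + 6) signals a first-shifting-theorem factor e^(-6t).
Since L{t} = 1!/s^2 = 1/s^2, the inverse is t*e^(-6*t).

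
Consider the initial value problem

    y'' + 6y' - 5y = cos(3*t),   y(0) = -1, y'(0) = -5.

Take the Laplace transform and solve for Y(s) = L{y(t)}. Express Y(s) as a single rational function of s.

Take the Laplace transform of both sides.
With L{y''} = s^2 Y - s·y(0) - y'(0) and L{y'} = sY - y(0), with y(0) = -1, y'(0) = -5: the LHS transforms to (s^2 + 6*s - 5)Y - (-s - 11).
The right side is L{cos(3*t)} = s/(s^2 + 9).
So (s^2 + 6*s - 5)Y = s/(s^2 + 9) + (-s - 11).
Divide through and combine into a single rational function.

Y(s) = (-s^3 - 11*s^2 - 8*s - 99)/(s^4 + 6*s^3 + 4*s^2 + 54*s - 45)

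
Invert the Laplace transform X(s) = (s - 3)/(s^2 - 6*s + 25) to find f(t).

f(t) = exp(3*t)*cos(4*t)

Rewrite the denominator: s^2 - 6*s + 25 = (s - 3)^2 + 16.
The form in (s - 3) signals a first-shifting-theorem factor e^(3t).
Since L{cos(4t)} = s/(s^2 + 16), the inverse is e^(3*t)*cos(4*t).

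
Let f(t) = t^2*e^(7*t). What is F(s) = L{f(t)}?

L{e^(7t)} = 1/(s - 7).
Then apply L{t^2·g(t)} = (-1)^2 d^2/ds^2[G(s)] with G(s) = 1/(s - 7):
differentiating 2 times and applying the sign gives 2/(s - 7)^3.

F(s) = 2/(s - 7)^3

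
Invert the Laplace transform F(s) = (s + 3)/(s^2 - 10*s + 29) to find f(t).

Complete the square in the denominator: s^2 - 10*s + 29 = (s - 5)^2 + 2^2.
Split the numerator to match: s + 3 = 1·(s - 5) + 4·2.
Invert each term: 1·(s - 5)/((s - 5)^2 + 4) ↔ e^(5t)cos(2t); 4·2/((s - 5)^2 + 4) ↔ 4e^(5t)sin(2t).

f(t) = 4*exp(5*t)*sin(2*t) + exp(5*t)*cos(2*t)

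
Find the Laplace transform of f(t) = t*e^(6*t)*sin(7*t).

L{sin(7t)} = 7/(s^2 + 49).
Multiplying by e^(6t) shifts s → s - 6, so L{e^(6*t)*sin(7*t)} = 7/((s - 6)^2 + 49).
Then apply L{t·g(t)} = -d/ds[G(s)] with G(s) = 7/((s - 6)^2 + 49):
differentiating 1 time and applying the sign gives 14*(s - 6)/(s^2 - 12*s + 85)^2.

14*(s - 6)/(s^2 - 12*s + 85)^2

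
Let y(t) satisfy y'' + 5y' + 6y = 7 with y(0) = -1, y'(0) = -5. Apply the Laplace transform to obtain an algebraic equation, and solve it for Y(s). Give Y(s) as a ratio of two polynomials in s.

Take the Laplace transform of both sides.
With L{y''} = s^2 Y - s·y(0) - y'(0) and L{y'} = sY - y(0), with y(0) = -1, y'(0) = -5: the LHS transforms to (s^2 + 5*s + 6)Y - (-s - 10).
The right side is L{7} = 7/s.
So (s^2 + 5*s + 6)Y = 7/s + (-s - 10).
Divide through and combine into a single rational function.

Y(s) = (-s^2 - 10*s + 7)/(s^3 + 5*s^2 + 6*s)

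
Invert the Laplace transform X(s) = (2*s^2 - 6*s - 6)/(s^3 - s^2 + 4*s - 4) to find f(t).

f(t) = -2*exp(t) - sin(2*t) + 4*cos(2*t)

Factor the denominator: s^3 - s^2 + 4*s - 4 = (s - 1)*(s^2 + 4).
Partial fraction decomposition gives [-2/(s - 1)] + [4*s/(s^2 + 4)] + [-2/(s^2 + 4)].
Invert each term: -2/(s - 1) ↔ -2e^(t); 4·s/(s^2 + 4) ↔ 4cos(2t); -1·2/(s^2 + 4) ↔ -sin(2t).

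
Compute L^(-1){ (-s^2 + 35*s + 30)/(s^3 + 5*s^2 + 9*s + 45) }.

Factor the denominator: s^3 + 5*s^2 + 9*s + 45 = (s + 5)*(s^2 + 9).
Partial fraction decomposition gives [-5/(s + 5)] + [4*s/(s^2 + 9)] + [15/(s^2 + 9)].
Invert each term: -5/(s + 5) ↔ -5e^(-5t); 4·s/(s^2 + 9) ↔ 4cos(3t); 5·3/(s^2 + 9) ↔ 5sin(3t).

5*sin(3*t) + 4*cos(3*t) - 5*exp(-5*t)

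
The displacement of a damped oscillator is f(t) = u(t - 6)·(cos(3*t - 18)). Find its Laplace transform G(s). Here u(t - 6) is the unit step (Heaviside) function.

G(s) = s*exp(-6*s)/(s^2 + 9)

By the second shifting theorem, L{u(t - c)·g(t - c)} = e^(-cs)·H(s) with c = 6 and H(s) = L{g(t)}.
L{cos(3t)} = s/(s^2 + 9).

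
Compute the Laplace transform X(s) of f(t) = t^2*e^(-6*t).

L{e^(-6t)} = 1/(s + 6).
Then apply L{t^2·g(t)} = (-1)^2 d^2/ds^2[G(s)] with G(s) = 1/(s + 6):
differentiating 2 times and applying the sign gives 2/(s + 6)^3.

X(s) = 2/(s + 6)^3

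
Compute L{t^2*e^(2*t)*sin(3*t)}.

18*(s^2 - 4*s + 1)/(s^2 - 4*s + 13)^3

L{sin(3t)} = 3/(s^2 + 9).
Multiplying by e^(2t) shifts s → s - 2, so L{e^(2*t)*sin(3*t)} = 3/((s - 2)^2 + 9).
Then apply L{t^2·g(t)} = (-1)^2 d^2/ds^2[G(s)] with G(s) = 3/((s - 2)^2 + 9):
differentiating 2 times and applying the sign gives 18*(s^2 - 4*s + 1)/(s^2 - 4*s + 13)^3.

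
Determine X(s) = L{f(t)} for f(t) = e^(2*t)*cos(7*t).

X(s) = (s - 2)/((s - 2)^2 + 49)

L{cos(7t)} = s/(s^2 + 49).
By the first shifting theorem, multiplying by e^(2t) replaces s with s - 2.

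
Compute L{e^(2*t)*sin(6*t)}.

L{sin(6t)} = 6/(s^2 + 36).
By the first shifting theorem, multiplying by e^(2t) replaces s with s - 2.

6/((s - 2)^2 + 36)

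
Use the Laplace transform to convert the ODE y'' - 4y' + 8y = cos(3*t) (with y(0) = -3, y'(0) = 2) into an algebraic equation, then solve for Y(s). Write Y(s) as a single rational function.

Take the Laplace transform of both sides.
The derivative rules (L{y''} = s^2 Y - s·y(0) - y'(0) and L{y'} = sY - y(0), with y(0) = -3, y'(0) = 2) turn the left side into (s^2 - 4*s + 8)Y - (-3*s + 14).
The right side is L{cos(3*t)} = s/(s^2 + 9).
So (s^2 - 4*s + 8)Y = s/(s^2 + 9) + (-3*s + 14).
Solve for Y(s) and write it as one ratio of polynomials.

Y(s) = (-3*s^3 + 14*s^2 - 26*s + 126)/(s^4 - 4*s^3 + 17*s^2 - 36*s + 72)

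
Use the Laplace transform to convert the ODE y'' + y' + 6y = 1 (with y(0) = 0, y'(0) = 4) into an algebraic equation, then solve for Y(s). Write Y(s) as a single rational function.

Transform both sides with L{·}.
Using L{y''} = s^2 Y - s·y(0) - y'(0) and L{y'} = sY - y(0), with y(0) = 0, y'(0) = 4, the left side becomes (s^2 + s + 6)Y - (4).
The right side is L{1} = 1/s.
So (s^2 + s + 6)Y = 1/s + (4).
Divide through and combine into a single rational function.

Y(s) = (4*s + 1)/(s^3 + s^2 + 6*s)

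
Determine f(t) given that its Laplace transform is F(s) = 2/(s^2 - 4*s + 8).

f(t) = exp(2*t)*sin(2*t)

Rewrite the denominator: s^2 - 4*s + 8 = (s - 2)^2 + 4.
The form in (s - 2) signals a first-shifting-theorem factor e^(2t).
Since L{sin(2t)} = 2/(s^2 + 4), the inverse is e^(2*t)*sin(2*t).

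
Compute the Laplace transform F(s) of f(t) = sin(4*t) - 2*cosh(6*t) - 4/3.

By linearity of the Laplace transform, transform each term separately.
L{sin(4t)} = 4/(s^2 + 16); (-2)·[L{cosh(6t)} = s/(s^2 - 36)]; L{-4/3} = (-4/3)/s.

F(s) = -2*s/(s^2 - 36) + 4/(s^2 + 16) - 4/(3*s)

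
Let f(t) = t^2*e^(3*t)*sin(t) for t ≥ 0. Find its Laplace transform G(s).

L{sin(t)} = 1/(s^2 + 1).
Multiplying by e^(3t) shifts s → s - 3, so L{e^(3*t)*sin(t)} = 1/((s - 3)^2 + 1).
Then apply L{t^2·g(t)} = (-1)^2 d^2/ds^2[H(s)] with H(s) = 1/((s - 3)^2 + 1):
differentiating 2 times and applying the sign gives 2*(3*s^2 - 18*s + 26)/(s^2 - 6*s + 10)^3.

G(s) = 2*(3*s^2 - 18*s + 26)/(s^2 - 6*s + 10)^3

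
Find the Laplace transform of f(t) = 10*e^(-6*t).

L{10} = 10/s.
By the first shifting theorem, multiplying by e^(-6t) replaces s with s + 6.

10/(s + 6)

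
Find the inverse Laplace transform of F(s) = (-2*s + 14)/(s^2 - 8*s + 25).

2*exp(4*t)*sin(3*t) - 2*exp(4*t)*cos(3*t)

Complete the square in the denominator: s^2 - 8*s + 25 = (s - 4)^2 + 3^2.
Split the numerator to match: -2*s + 14 = -2·(s - 4) + 2·3.
Invert each term: -2·(s - 4)/((s - 4)^2 + 9) ↔ -2e^(4t)cos(3t); 2·3/((s - 4)^2 + 9) ↔ 2e^(4t)sin(3t).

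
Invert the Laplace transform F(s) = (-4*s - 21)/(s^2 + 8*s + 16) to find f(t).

f(t) = -5*t*exp(-4*t) - 4*exp(-4*t)

Factor the denominator: s^2 + 8*s + 16 = (s + 4)^2.
Partial fraction decomposition gives [-4/(s + 4)] + [-5/(s + 4)^2].
Invert each term: -4/(s + 4) ↔ -4e^(-4t); -5/(s + 4)^2 ↔ -5t·e^(-4t).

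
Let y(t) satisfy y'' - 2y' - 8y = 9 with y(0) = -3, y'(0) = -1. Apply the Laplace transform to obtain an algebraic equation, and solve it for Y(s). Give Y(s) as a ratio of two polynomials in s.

Apply the Laplace transform to the equation.
The derivative rules (L{y''} = s^2 Y - s·y(0) - y'(0) and L{y'} = sY - y(0), with y(0) = -3, y'(0) = -1) turn the left side into (s^2 - 2*s - 8)Y - (-3*s + 5).
The right side is L{9} = 9/s.
So (s^2 - 2*s - 8)Y = 9/s + (-3*s + 5).
Solve for Y(s) and write it as one ratio of polynomials.

Y(s) = (-3*s^2 + 5*s + 9)/(s^3 - 2*s^2 - 8*s)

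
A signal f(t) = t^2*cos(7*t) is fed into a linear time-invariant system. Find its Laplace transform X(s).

L{cos(7t)} = s/(s^2 + 49).
Then apply L{t^2·g(t)} = (-1)^2 d^2/ds^2[G(s)] with G(s) = s/(s^2 + 49):
differentiating 2 times and applying the sign gives 2*s*(s^2 - 147)/(s^2 + 49)^3.

X(s) = 2*s*(s^2 - 147)/(s^2 + 49)^3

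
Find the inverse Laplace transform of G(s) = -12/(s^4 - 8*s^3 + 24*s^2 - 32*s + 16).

-2*t^3*exp(2*t)

Rewrite the denominator: s^4 - 8*s^3 + 24*s^2 - 32*s + 16 = (s - 2)^4.
The form in (s - 2) signals a first-shifting-theorem factor e^(2t).
Since L{t^3} = 3!/s^4 = 6/s^4, the inverse is t^3*exp(2*t), scaled by -2.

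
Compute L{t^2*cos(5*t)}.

2*s*(s^2 - 75)/(s^2 + 25)^3

L{cos(5t)} = s/(s^2 + 25).
Then apply L{t^2·g(t)} = (-1)^2 d^2/ds^2[G(s)] with G(s) = s/(s^2 + 25):
differentiating 2 times and applying the sign gives 2*s*(s^2 - 75)/(s^2 + 25)^3.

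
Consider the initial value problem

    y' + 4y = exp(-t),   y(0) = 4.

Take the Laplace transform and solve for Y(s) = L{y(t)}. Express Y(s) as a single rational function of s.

Take the Laplace transform of both sides.
The derivative rules (L{y'} = sY - y(0) = sY - 4) turn the left side into (s + 4)Y - (4).
The right side is L{exp(-t)} = 1/(s + 1).
So (s + 4)Y = 1/(s + 1) + (4).
Divide through and combine into a single rational function.

Y(s) = (4*s + 5)/(s^2 + 5*s + 4)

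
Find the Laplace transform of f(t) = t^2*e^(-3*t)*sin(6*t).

L{sin(6t)} = 6/(s^2 + 36).
Multiplying by e^(-3t) shifts s → s + 3, so L{e^(-3*t)*sin(6*t)} = 6/((s + 3)^2 + 36).
Then apply L{t^2·g(t)} = (-1)^2 d^2/ds^2[G(s)] with G(s) = 6/((s + 3)^2 + 36):
differentiating 2 times and applying the sign gives 36*(s^2 + 6*s - 3)/(s^2 + 6*s + 45)^3.

36*(s^2 + 6*s - 3)/(s^2 + 6*s + 45)^3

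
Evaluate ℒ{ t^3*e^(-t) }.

L{t^3} = 3!/s^4 = 6/s^4.
By the first shifting theorem, multiplying by e^(-t) replaces s with s + 1.

6/(s + 1)^4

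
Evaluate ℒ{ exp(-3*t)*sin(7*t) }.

7/((s + 3)^2 + 49)

L{sin(7t)} = 7/(s^2 + 49).
By the first shifting theorem, multiplying by e^(-3t) replaces s with s + 3.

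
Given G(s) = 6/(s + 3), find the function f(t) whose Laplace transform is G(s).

f(t) = 6*exp(-3*t)

Since L{e^(-3t)} = 1/(s + 3), the inverse is e^(-3*t), scaled by 6.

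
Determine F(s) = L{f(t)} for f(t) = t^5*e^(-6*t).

L{t^5} = 5!/s^6 = 120/s^6.
By the first shifting theorem, multiplying by e^(-6t) replaces s with s + 6.

F(s) = 120/(s + 6)^6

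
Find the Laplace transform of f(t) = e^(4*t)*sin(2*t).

2/((s - 4)^2 + 4)

L{sin(2t)} = 2/(s^2 + 4).
By the first shifting theorem, multiplying by e^(4t) replaces s with s - 4.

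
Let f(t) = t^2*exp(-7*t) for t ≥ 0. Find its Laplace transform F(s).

F(s) = 2/(s + 7)^3

L{e^(-7t)} = 1/(s + 7).
Then apply L{t^2·g(t)} = (-1)^2 d^2/ds^2[G(s)] with G(s) = 1/(s + 7):
differentiating 2 times and applying the sign gives 2/(s + 7)^3.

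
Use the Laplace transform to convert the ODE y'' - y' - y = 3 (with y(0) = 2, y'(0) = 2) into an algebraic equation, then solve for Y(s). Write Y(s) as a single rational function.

Y(s) = (2*s^2 + 3)/(s^3 - s^2 - s)

Take the Laplace transform of both sides.
The derivative rules (L{y''} = s^2 Y - s·y(0) - y'(0) and L{y'} = sY - y(0), with y(0) = 2, y'(0) = 2) turn the left side into (s^2 - s - 1)Y - (2*s).
The right side is L{3} = 3/s.
So (s^2 - s - 1)Y = 3/s + (2*s).
Isolate Y and clear denominators.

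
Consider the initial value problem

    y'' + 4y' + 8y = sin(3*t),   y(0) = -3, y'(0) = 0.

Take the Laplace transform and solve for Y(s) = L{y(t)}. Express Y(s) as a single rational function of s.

Laplace-transform each side.
Using L{y''} = s^2 Y - s·y(0) - y'(0) and L{y'} = sY - y(0), with y(0) = -3, y'(0) = 0, the left side becomes (s^2 + 4*s + 8)Y - (-3*s - 12).
The right side is L{sin(3*t)} = 3/(s^2 + 9).
So (s^2 + 4*s + 8)Y = 3/(s^2 + 9) + (-3*s - 12).
Isolate Y and clear denominators.

Y(s) = (-3*s^3 - 12*s^2 - 27*s - 105)/(s^4 + 4*s^3 + 17*s^2 + 36*s + 72)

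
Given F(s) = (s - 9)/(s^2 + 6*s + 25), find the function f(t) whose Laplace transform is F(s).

f(t) = -3*exp(-3*t)*sin(4*t) + exp(-3*t)*cos(4*t)

Complete the square in the denominator: s^2 + 6*s + 25 = (s + 3)^2 + 4^2.
Split the numerator to match: s - 9 = 1·(s + 3) - 3·4.
Invert each term: 1·(s + 3)/((s + 3)^2 + 16) ↔ e^(-3t)cos(4t); -3·4/((s + 3)^2 + 16) ↔ -3e^(-3t)sin(4t).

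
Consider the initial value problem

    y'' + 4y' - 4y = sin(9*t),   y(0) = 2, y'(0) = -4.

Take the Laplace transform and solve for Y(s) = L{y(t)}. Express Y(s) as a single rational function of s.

Apply the Laplace transform to the equation.
With L{y''} = s^2 Y - s·y(0) - y'(0) and L{y'} = sY - y(0), with y(0) = 2, y'(0) = -4: the LHS transforms to (s^2 + 4*s - 4)Y - (2*s + 4).
The right side is L{sin(9*t)} = 9/(s^2 + 81).
So (s^2 + 4*s - 4)Y = 9/(s^2 + 81) + (2*s + 4).
Isolate Y and clear denominators.

Y(s) = (2*s^3 + 4*s^2 + 162*s + 333)/(s^4 + 4*s^3 + 77*s^2 + 324*s - 324)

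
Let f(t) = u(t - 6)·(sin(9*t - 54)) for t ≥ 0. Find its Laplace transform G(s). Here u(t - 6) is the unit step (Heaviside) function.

G(s) = 9*exp(-6*s)/(s^2 + 81)

By the second shifting theorem, L{u(t - c)·g(t - c)} = e^(-cs)·H(s) with c = 6 and H(s) = L{g(t)}.
L{sin(9t)} = 9/(s^2 + 81).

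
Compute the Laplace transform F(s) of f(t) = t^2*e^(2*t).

L{e^(2t)} = 1/(s - 2).
Then apply L{t^2·g(t)} = (-1)^2 d^2/ds^2[G(s)] with G(s) = 1/(s - 2):
differentiating 2 times and applying the sign gives 2/(s - 2)^3.

F(s) = 2/(s - 2)^3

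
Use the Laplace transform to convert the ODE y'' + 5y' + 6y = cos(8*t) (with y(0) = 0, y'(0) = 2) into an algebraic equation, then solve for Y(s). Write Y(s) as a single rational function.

Take the Laplace transform of both sides.
With L{y''} = s^2 Y - s·y(0) - y'(0) and L{y'} = sY - y(0), with y(0) = 0, y'(0) = 2: the LHS transforms to (s^2 + 5*s + 6)Y - (2).
The right side is L{cos(8*t)} = s/(s^2 + 64).
So (s^2 + 5*s + 6)Y = s/(s^2 + 64) + (2).
Divide through and combine into a single rational function.

Y(s) = (2*s^2 + s + 128)/(s^4 + 5*s^3 + 70*s^2 + 320*s + 384)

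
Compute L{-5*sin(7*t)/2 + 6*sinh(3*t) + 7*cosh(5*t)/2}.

7*s/(2*(s^2 - 25)) - 35/(2*(s^2 + 49)) + 18/(s^2 - 9)

By linearity of the Laplace transform, transform each term separately.
(7/2)·[L{cosh(5t)} = s/(s^2 - 25)]; (6)·[L{sinh(3t)} = 3/(s^2 - 9)]; (-5/2)·[L{sin(7t)} = 7/(s^2 + 49)].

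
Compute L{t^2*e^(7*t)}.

2/(s - 7)^3

L{e^(7t)} = 1/(s - 7).
Then apply L{t^2·g(t)} = (-1)^2 d^2/ds^2[H(s)] with H(s) = 1/(s - 7):
differentiating 2 times and applying the sign gives 2/(s - 7)^3.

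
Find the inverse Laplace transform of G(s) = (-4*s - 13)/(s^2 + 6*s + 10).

-exp(-3*t)*sin(t) - 4*exp(-3*t)*cos(t)

Complete the square in the denominator: s^2 + 6*s + 10 = (s + 3)^2 + 1^2.
Split the numerator to match: -4*s - 13 = -4·(s + 3) - 1·1.
Invert each term: -4·(s + 3)/((s + 3)^2 + 1) ↔ -4e^(-3t)cos(t); -1·1/((s + 3)^2 + 1) ↔ -e^(-3t)sin(t).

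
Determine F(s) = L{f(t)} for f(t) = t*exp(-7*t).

F(s) = (s + 7)^(-2)

L{t} = 1!/s^2 = 1/s^2.
By the first shifting theorem, multiplying by e^(-7t) replaces s with s + 7.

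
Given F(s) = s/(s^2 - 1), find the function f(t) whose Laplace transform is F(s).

Since L{cosh(t)} = s/(s^2 - 1), the inverse is cosh(t).

f(t) = cosh(t)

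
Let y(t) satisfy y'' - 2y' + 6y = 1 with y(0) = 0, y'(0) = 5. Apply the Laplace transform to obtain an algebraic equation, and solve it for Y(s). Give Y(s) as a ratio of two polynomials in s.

Transform both sides with L{·}.
Using L{y''} = s^2 Y - s·y(0) - y'(0) and L{y'} = sY - y(0), with y(0) = 0, y'(0) = 5, the left side becomes (s^2 - 2*s + 6)Y - (5).
The right side is L{1} = 1/s.
So (s^2 - 2*s + 6)Y = 1/s + (5).
Isolate Y and clear denominators.

Y(s) = (5*s + 1)/(s^3 - 2*s^2 + 6*s)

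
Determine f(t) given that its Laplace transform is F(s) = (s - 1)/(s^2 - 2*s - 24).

Rewrite the denominator: s^2 - 2*s - 24 = (s - 1)^2 - 25.
The form in (s - 1) signals a first-shifting-theorem factor e^(t).
Since L{cosh(5t)} = s/(s^2 - 25), the inverse is e^(t)*cosh(5*t).

f(t) = exp(t)*cosh(5*t)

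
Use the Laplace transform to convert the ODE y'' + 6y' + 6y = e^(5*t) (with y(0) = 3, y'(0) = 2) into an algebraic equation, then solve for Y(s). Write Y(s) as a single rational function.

Transform both sides with L{·}.
With L{y''} = s^2 Y - s·y(0) - y'(0) and L{y'} = sY - y(0), with y(0) = 3, y'(0) = 2: the LHS transforms to (s^2 + 6*s + 6)Y - (3*s + 20).
The right side is L{e^(5*t)} = 1/(s - 5).
So (s^2 + 6*s + 6)Y = 1/(s - 5) + (3*s + 20).
Divide through and combine into a single rational function.

Y(s) = (3*s^2 + 5*s - 99)/(s^3 + s^2 - 24*s - 30)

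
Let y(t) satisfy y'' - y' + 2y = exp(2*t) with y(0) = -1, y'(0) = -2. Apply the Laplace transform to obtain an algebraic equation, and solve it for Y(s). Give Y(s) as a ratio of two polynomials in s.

Apply the Laplace transform to the equation.
The derivative rules (L{y''} = s^2 Y - s·y(0) - y'(0) and L{y'} = sY - y(0), with y(0) = -1, y'(0) = -2) turn the left side into (s^2 - s + 2)Y - (-s - 1).
The right side is L{exp(2*t)} = 1/(s - 2).
So (s^2 - s + 2)Y = 1/(s - 2) + (-s - 1).
Divide through and combine into a single rational function.

Y(s) = (-s^2 + s + 3)/(s^3 - 3*s^2 + 4*s - 4)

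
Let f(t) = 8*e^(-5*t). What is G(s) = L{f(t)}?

L{8} = 8/s.
By the first shifting theorem, multiplying by e^(-5t) replaces s with s + 5.

G(s) = 8/(s + 5)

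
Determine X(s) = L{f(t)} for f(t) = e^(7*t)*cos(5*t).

X(s) = (s - 7)/((s - 7)^2 + 25)

L{cos(5t)} = s/(s^2 + 25).
By the first shifting theorem, multiplying by e^(7t) replaces s with s - 7.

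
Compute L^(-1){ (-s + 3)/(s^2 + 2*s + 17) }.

exp(-t)*sin(4*t) - exp(-t)*cos(4*t)

Complete the square in the denominator: s^2 + 2*s + 17 = (s + 1)^2 + 4^2.
Split the numerator to match: -s + 3 = -1·(s + 1) + 1·4.
Invert each term: -1·(s + 1)/((s + 1)^2 + 16) ↔ -e^(-t)cos(4t); 1·4/((s + 1)^2 + 16) ↔ e^(-t)sin(4t).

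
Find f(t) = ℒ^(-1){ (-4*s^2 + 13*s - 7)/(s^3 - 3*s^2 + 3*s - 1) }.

f(t) = t^2*exp(t) + 5*t*exp(t) - 4*exp(t)

Factor the denominator: s^3 - 3*s^2 + 3*s - 1 = (s - 1)^3.
Partial fraction decomposition gives [-4/(s - 1)] + [5/(s - 1)^2] + [2/(s - 1)^3].
Invert each term: -4/(s - 1) ↔ -4e^(t); 5/(s - 1)^2 ↔ 5t·e^(t); 2/(s - 1)^3 ↔ (1)t^2·e^(t).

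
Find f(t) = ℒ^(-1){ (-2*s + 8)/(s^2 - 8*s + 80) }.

f(t) = -2*exp(4*t)*cos(8*t)

Rewrite the denominator: s^2 - 8*s + 80 = (s - 4)^2 + 64.
The form in (s - 4) signals a first-shifting-theorem factor e^(4t).
Since L{cos(8t)} = s/(s^2 + 64), the inverse is exp(4*t)*cos(8*t), scaled by -2.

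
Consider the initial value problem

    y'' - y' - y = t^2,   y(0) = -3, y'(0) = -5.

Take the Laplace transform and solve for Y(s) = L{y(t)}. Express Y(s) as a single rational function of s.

Y(s) = (-3*s^4 - 2*s^3 + 2)/(s^5 - s^4 - s^3)

Laplace-transform each side.
With L{y''} = s^2 Y - s·y(0) - y'(0) and L{y'} = sY - y(0), with y(0) = -3, y'(0) = -5: the LHS transforms to (s^2 - s - 1)Y - (-3*s - 2).
The right side is L{t^2} = 2/s^3.
So (s^2 - s - 1)Y = 2/s^3 + (-3*s - 2).
Divide through and combine into a single rational function.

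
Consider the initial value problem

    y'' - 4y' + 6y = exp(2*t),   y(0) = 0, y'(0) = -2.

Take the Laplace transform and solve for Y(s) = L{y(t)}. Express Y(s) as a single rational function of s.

Laplace-transform each side.
Using L{y''} = s^2 Y - s·y(0) - y'(0) and L{y'} = sY - y(0), with y(0) = 0, y'(0) = -2, the left side becomes (s^2 - 4*s + 6)Y - (-2).
The right side is L{exp(2*t)} = 1/(s - 2).
So (s^2 - 4*s + 6)Y = 1/(s - 2) + (-2).
Isolate Y and clear denominators.

Y(s) = (-2*s + 5)/(s^3 - 6*s^2 + 14*s - 12)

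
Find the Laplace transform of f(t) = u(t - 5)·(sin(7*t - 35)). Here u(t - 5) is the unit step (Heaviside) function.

By the second shifting theorem, L{u(t - c)·g(t - c)} = e^(-cs)·G(s) with c = 5 and G(s) = L{g(t)}.
L{sin(7t)} = 7/(s^2 + 49).

7*exp(-5*s)/(s^2 + 49)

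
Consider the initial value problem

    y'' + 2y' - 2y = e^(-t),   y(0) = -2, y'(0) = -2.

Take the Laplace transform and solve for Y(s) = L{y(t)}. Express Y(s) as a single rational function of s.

Y(s) = (-2*s^2 - 8*s - 5)/(s^3 + 3*s^2 - 2)

Laplace-transform each side.
With L{y''} = s^2 Y - s·y(0) - y'(0) and L{y'} = sY - y(0), with y(0) = -2, y'(0) = -2: the LHS transforms to (s^2 + 2*s - 2)Y - (-2*s - 6).
The right side is L{e^(-t)} = 1/(s + 1).
So (s^2 + 2*s - 2)Y = 1/(s + 1) + (-2*s - 6).
Divide through and combine into a single rational function.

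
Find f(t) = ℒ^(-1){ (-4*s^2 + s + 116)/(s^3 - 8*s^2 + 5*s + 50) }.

Factor the denominator: s^3 - 8*s^2 + 5*s + 50 = (s - 5)^2*(s + 2).
Partial fraction decomposition gives [-6/(s - 5)] + [3/(s - 5)^2] + [2/(s + 2)].
Invert each term: -6/(s - 5) ↔ -6e^(5t); 3/(s - 5)^2 ↔ 3t·e^(5t); 2/(s + 2) ↔ 2e^(-2t).

f(t) = 3*t*exp(5*t) - 6*exp(5*t) + 2*exp(-2*t)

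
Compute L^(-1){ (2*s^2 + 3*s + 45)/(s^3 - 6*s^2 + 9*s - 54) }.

Factor the denominator: s^3 - 6*s^2 + 9*s - 54 = (s - 6)*(s^2 + 9).
Partial fraction decomposition gives [3/(s - 6)] + [-s/(s^2 + 9)] + [-3/(s^2 + 9)].
Invert each term: 3/(s - 6) ↔ 3e^(6t); -1·s/(s^2 + 9) ↔ -cos(3t); -1·3/(s^2 + 9) ↔ -sin(3t).

3*exp(6*t) - sin(3*t) - cos(3*t)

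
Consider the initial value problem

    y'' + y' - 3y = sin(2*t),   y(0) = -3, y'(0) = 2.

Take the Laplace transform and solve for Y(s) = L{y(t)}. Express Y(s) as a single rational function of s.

Y(s) = (-3*s^3 - s^2 - 12*s - 2)/(s^4 + s^3 + s^2 + 4*s - 12)

Apply the Laplace transform to the equation.
Using L{y''} = s^2 Y - s·y(0) - y'(0) and L{y'} = sY - y(0), with y(0) = -3, y'(0) = 2, the left side becomes (s^2 + s - 3)Y - (-3*s - 1).
The right side is L{sin(2*t)} = 2/(s^2 + 4).
So (s^2 + s - 3)Y = 2/(s^2 + 4) + (-3*s - 1).
Isolate Y and clear denominators.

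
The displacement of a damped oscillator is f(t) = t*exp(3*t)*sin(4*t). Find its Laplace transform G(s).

G(s) = 8*(s - 3)/(s^2 - 6*s + 25)^2

L{sin(4t)} = 4/(s^2 + 16).
Multiplying by e^(3t) shifts s → s - 3, so L{exp(3*t)*sin(4*t)} = 4/((s - 3)^2 + 16).
Then apply L{t·g(t)} = -d/ds[H(s)] with H(s) = 4/((s - 3)^2 + 16):
differentiating 1 time and applying the sign gives 8*(s - 3)/(s^2 - 6*s + 25)^2.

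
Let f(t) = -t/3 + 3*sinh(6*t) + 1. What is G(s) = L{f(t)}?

G(s) = 18/(s^2 - 36) + 1/s - 1/(3*s^2)

Apply the Laplace transform termwise.
(-1/3)·[L{t} = 1!/s^2 = 1/s^2]; L{1} = 1/s; (3)·[L{sinh(6t)} = 6/(s^2 - 36)].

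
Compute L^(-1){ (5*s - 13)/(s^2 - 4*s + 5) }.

Complete the square in the denominator: s^2 - 4*s + 5 = (s - 2)^2 + 1^2.
Split the numerator to match: 5*s - 13 = 5·(s - 2) - 3·1.
Invert each term: 5·(s - 2)/((s - 2)^2 + 1) ↔ 5e^(2t)cos(t); -3·1/((s - 2)^2 + 1) ↔ -3e^(2t)sin(t).

-3*exp(2*t)*sin(t) + 5*exp(2*t)*cos(t)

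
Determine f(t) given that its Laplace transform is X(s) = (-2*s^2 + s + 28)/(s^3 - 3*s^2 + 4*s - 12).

f(t) = exp(3*t) - 4*sin(2*t) - 3*cos(2*t)

Factor the denominator: s^3 - 3*s^2 + 4*s - 12 = (s - 3)*(s^2 + 4).
Partial fraction decomposition gives [1/(s - 3)] + [-3*s/(s^2 + 4)] + [-8/(s^2 + 4)].
Invert each term: 1/(s - 3) ↔ e^(3t); -3·s/(s^2 + 4) ↔ -3cos(2t); -4·2/(s^2 + 4) ↔ -4sin(2t).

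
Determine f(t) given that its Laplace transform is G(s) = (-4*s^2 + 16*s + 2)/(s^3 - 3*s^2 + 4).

f(t) = 6*t*exp(2*t) - 2*exp(2*t) - 2*exp(-t)

Factor the denominator: s^3 - 3*s^2 + 4 = (s - 2)^2*(s + 1).
Partial fraction decomposition gives [-2/(s - 2)] + [6/(s - 2)^2] + [-2/(s + 1)].
Invert each term: -2/(s - 2) ↔ -2e^(2t); 6/(s - 2)^2 ↔ 6t·e^(2t); -2/(s + 1) ↔ -2e^(-t).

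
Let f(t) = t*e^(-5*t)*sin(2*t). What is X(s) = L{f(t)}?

X(s) = 4*(s + 5)/(s^2 + 10*s + 29)^2

L{sin(2t)} = 2/(s^2 + 4).
Multiplying by e^(-5t) shifts s → s + 5, so L{e^(-5*t)*sin(2*t)} = 2/((s + 5)^2 + 4).
Then apply L{t·g(t)} = -d/ds[G(s)] with G(s) = 2/((s + 5)^2 + 4):
differentiating 1 time and applying the sign gives 4*(s + 5)/(s^2 + 10*s + 29)^2.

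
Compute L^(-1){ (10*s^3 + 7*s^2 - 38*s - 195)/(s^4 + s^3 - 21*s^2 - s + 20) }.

3*exp(4*t) + 6*exp(t) - 4*exp(-t) + 5*exp(-5*t)

Factor the denominator: s^4 + s^3 - 21*s^2 - s + 20 = (s - 4)*(s - 1)*(s + 1)*(s + 5).
Partial fraction decomposition gives [6/(s - 1)] + [3/(s - 4)] + [5/(s + 5)] + [-4/(s + 1)].
Invert each term: 6/(s - 1) ↔ 6e^(t); 3/(s - 4) ↔ 3e^(4t); 5/(s + 5) ↔ 5e^(-5t); -4/(s + 1) ↔ -4e^(-t).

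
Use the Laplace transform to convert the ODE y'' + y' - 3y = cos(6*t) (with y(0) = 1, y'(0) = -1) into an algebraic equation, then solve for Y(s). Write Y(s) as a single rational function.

Laplace-transform each side.
The derivative rules (L{y''} = s^2 Y - s·y(0) - y'(0) and L{y'} = sY - y(0), with y(0) = 1, y'(0) = -1) turn the left side into (s^2 + s - 3)Y - (s).
The right side is L{cos(6*t)} = s/(s^2 + 36).
So (s^2 + s - 3)Y = s/(s^2 + 36) + (s).
Solve for Y(s) and write it as one ratio of polynomials.

Y(s) = (s^3 + 37*s)/(s^4 + s^3 + 33*s^2 + 36*s - 108)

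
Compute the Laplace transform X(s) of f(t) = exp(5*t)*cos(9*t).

X(s) = (s - 5)/((s - 5)^2 + 81)

L{cos(9t)} = s/(s^2 + 81).
By the first shifting theorem, multiplying by e^(5t) replaces s with s - 5.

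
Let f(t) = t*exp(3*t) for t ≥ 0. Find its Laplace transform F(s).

L{e^(3t)} = 1/(s - 3).
Then apply L{t·g(t)} = -d/ds[G(s)] with G(s) = 1/(s - 3):
differentiating 1 time and applying the sign gives (s - 3)^(-2).

F(s) = (s - 3)^(-2)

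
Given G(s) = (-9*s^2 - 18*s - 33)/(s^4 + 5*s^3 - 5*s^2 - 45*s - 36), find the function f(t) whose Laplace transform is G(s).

Factor the denominator: s^4 + 5*s^3 - 5*s^2 - 45*s - 36 = (s - 3)*(s + 1)*(s + 3)*(s + 4).
Partial fraction decomposition gives [-5/(s + 3)] + [1/(s + 1)] + [-1/(s - 3)] + [5/(s + 4)].
Invert each term: -5/(s + 3) ↔ -5e^(-3t); 1/(s + 1) ↔ e^(-t); -1/(s - 3) ↔ -e^(3t); 5/(s + 4) ↔ 5e^(-4t).

f(t) = -exp(3*t) + exp(-t) - 5*exp(-3*t) + 5*exp(-4*t)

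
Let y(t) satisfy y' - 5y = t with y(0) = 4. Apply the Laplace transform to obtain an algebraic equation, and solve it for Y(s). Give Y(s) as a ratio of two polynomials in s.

Y(s) = (4*s^2 + 1)/(s^3 - 5*s^2)

Transform both sides with L{·}.
Using L{y'} = sY - y(0) = sY - 4, the left side becomes (s - 5)Y - (4).
The right side is L{t} = s^(-2).
So (s - 5)Y = s^(-2) + (4).
Isolate Y and clear denominators.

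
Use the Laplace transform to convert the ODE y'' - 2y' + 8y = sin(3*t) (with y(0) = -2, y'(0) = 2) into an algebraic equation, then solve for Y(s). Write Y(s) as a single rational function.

Y(s) = (-2*s^3 + 6*s^2 - 18*s + 57)/(s^4 - 2*s^3 + 17*s^2 - 18*s + 72)

Take the Laplace transform of both sides.
With L{y''} = s^2 Y - s·y(0) - y'(0) and L{y'} = sY - y(0), with y(0) = -2, y'(0) = 2: the LHS transforms to (s^2 - 2*s + 8)Y - (-2*s + 6).
The right side is L{sin(3*t)} = 3/(s^2 + 9).
So (s^2 - 2*s + 8)Y = 3/(s^2 + 9) + (-2*s + 6).
Isolate Y and clear denominators.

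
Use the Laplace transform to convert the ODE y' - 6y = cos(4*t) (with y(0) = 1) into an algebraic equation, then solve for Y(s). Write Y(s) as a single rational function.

Y(s) = (s^2 + s + 16)/(s^3 - 6*s^2 + 16*s - 96)

Laplace-transform each side.
The derivative rules (L{y'} = sY - y(0) = sY - 1) turn the left side into (s - 6)Y - (1).
The right side is L{cos(4*t)} = s/(s^2 + 16).
So (s - 6)Y = s/(s^2 + 16) + (1).
Divide through and combine into a single rational function.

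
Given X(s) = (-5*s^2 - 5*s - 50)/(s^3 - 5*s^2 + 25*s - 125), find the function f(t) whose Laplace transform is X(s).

f(t) = -4*exp(5*t) - 2*sin(5*t) - cos(5*t)

Factor the denominator: s^3 - 5*s^2 + 25*s - 125 = (s - 5)*(s^2 + 25).
Partial fraction decomposition gives [-4/(s - 5)] + [-s/(s^2 + 25)] + [-10/(s^2 + 25)].
Invert each term: -4/(s - 5) ↔ -4e^(5t); -1·s/(s^2 + 25) ↔ -cos(5t); -2·5/(s^2 + 25) ↔ -2sin(5t).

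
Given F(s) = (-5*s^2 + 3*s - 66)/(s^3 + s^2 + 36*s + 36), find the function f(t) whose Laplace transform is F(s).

Factor the denominator: s^3 + s^2 + 36*s + 36 = (s + 1)*(s^2 + 36).
Partial fraction decomposition gives [-2/(s + 1)] + [-3*s/(s^2 + 36)] + [6/(s^2 + 36)].
Invert each term: -2/(s + 1) ↔ -2e^(-t); -3·s/(s^2 + 36) ↔ -3cos(6t); 1·6/(s^2 + 36) ↔ sin(6t).

f(t) = sin(6*t) - 3*cos(6*t) - 2*exp(-t)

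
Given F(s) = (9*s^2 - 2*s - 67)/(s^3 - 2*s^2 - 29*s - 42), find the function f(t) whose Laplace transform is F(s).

Factor the denominator: s^3 - 2*s^2 - 29*s - 42 = (s - 7)*(s + 2)*(s + 3).
Partial fraction decomposition gives [2/(s + 3)] + [3/(s + 2)] + [4/(s - 7)].
Invert each term: 2/(s + 3) ↔ 2e^(-3t); 3/(s + 2) ↔ 3e^(-2t); 4/(s - 7) ↔ 4e^(7t).

f(t) = 4*exp(7*t) + 3*exp(-2*t) + 2*exp(-3*t)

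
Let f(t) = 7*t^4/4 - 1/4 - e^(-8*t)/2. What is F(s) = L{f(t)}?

F(s) = -1/(2*(s + 8)) - 1/(4*s) + 42/s^5

Apply the Laplace transform termwise.
L{-1/4} = (-1/4)/s; (-1/2)·[L{e^(-8t)} = 1/(s + 8)]; (7/4)·[L{t^4} = 4!/s^5 = 24/s^5].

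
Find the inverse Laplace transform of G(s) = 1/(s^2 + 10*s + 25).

t*exp(-5*t)

Rewrite the denominator: s^2 + 10*s + 25 = (s + 5)^2.
The form in (s + 5) signals a first-shifting-theorem factor e^(-5t).
Since L{t} = 1!/s^2 = 1/s^2, the inverse is t*e^(-5*t).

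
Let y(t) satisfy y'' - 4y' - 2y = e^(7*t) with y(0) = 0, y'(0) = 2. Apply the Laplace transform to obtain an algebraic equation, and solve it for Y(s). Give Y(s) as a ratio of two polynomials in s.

Transform both sides with L{·}.
Using L{y''} = s^2 Y - s·y(0) - y'(0) and L{y'} = sY - y(0), with y(0) = 0, y'(0) = 2, the left side becomes (s^2 - 4*s - 2)Y - (2).
The right side is L{e^(7*t)} = 1/(s - 7).
So (s^2 - 4*s - 2)Y = 1/(s - 7) + (2).
Divide through and combine into a single rational function.

Y(s) = (2*s - 13)/(s^3 - 11*s^2 + 26*s + 14)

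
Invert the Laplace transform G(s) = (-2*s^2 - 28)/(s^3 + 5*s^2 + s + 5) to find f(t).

Factor the denominator: s^3 + 5*s^2 + s + 5 = (s + 5)*(s^2 + 1).
Partial fraction decomposition gives [-3/(s + 5)] + [s/(s^2 + 1)] + [-5/(s^2 + 1)].
Invert each term: -3/(s + 5) ↔ -3e^(-5t); 1·s/(s^2 + 1) ↔ cos(t); -5·1/(s^2 + 1) ↔ -5sin(t).

f(t) = -5*sin(t) + cos(t) - 3*exp(-5*t)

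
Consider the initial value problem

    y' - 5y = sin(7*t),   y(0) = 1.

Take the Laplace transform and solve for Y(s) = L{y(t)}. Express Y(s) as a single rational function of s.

Apply the Laplace transform to the equation.
With L{y'} = sY - y(0) = sY - 1: the LHS transforms to (s - 5)Y - (1).
The right side is L{sin(7*t)} = 7/(s^2 + 49).
So (s - 5)Y = 7/(s^2 + 49) + (1).
Divide through and combine into a single rational function.

Y(s) = (s^2 + 56)/(s^3 - 5*s^2 + 49*s - 245)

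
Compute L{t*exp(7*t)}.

(s - 7)^(-2)

L{e^(7t)} = 1/(s - 7).
Then apply L{t·g(t)} = -d/ds[H(s)] with H(s) = 1/(s - 7):
differentiating 1 time and applying the sign gives (s - 7)^(-2).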